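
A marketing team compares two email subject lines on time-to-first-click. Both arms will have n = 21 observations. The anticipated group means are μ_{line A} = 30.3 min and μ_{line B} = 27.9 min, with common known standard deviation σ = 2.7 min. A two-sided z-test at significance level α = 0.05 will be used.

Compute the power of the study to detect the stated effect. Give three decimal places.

Standardized effect: d = |μ_{line A} − μ_{line B}| / σ = |30.3 − 27.9| / 2.7 = 0.8889
Noncentrality parameter: δ = d·√(n/2) = 0.8889 × √(21/2) = 2.8803
Critical value for a two-sided test at α = 0.05: z_{α/2} = 1.960.
Power = Φ(δ − 1.960) + Φ(−δ − 1.960) = Φ(0.920) + Φ(-4.840) = 0.8213 + 0.0000 = 0.8213.

Power ≈ 0.821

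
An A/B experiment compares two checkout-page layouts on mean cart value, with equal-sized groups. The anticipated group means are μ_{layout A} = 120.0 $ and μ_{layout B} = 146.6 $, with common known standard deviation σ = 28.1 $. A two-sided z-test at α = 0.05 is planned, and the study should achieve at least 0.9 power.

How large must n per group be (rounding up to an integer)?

n = 24 per group

Standardized effect: d = |μ_{layout A} − μ_{layout B}| / σ = |120.0 − 146.6| / 28.1 = 0.9466
Set Φ(δ − 1.960) = 0.9; then δ − 1.960 = Φ⁻¹(0.9) = 1.282, giving δ = 3.242.
(The Φ(−δ − z_{α/2}) term is vanishingly small for δ > 0 and is dropped in the standard sample-size formula.)
δ = d·√(n/2) ⇒ n = 2(δ/d)² = 2 × (3.242 / 0.9466)² = 23.45.
Rounding up, n = 24 per group.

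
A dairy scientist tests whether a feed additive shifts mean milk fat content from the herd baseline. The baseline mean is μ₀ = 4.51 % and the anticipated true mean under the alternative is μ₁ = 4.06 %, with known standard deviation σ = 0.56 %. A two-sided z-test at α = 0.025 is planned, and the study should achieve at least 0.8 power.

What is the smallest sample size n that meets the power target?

n = 15

Standardized effect: d = |μ₁ − μ₀| / σ = |4.06 − 4.51| / 0.56 = 0.8036
Set Φ(δ − 2.241) = 0.8; then δ − 2.241 = Φ⁻¹(0.8) = 0.842, giving δ = 3.083.
(For δ > 0 the lower-tail rejection region contributes negligibly to power, so the one-term inversion is standard.)
δ = d·√n ⇒ n = (δ/d)² = (3.083 / 0.8036)² = 14.72.
Rounding up, n = 15.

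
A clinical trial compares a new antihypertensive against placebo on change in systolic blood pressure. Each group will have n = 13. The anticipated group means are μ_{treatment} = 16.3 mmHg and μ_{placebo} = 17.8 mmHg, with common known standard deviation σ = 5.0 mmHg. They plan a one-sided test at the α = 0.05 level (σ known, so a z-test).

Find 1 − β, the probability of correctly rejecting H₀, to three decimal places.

Power ≈ 0.189

Standardized effect: d = |μ_{treatment} − μ_{placebo}| / σ = |16.3 − 17.8| / 5.0 = 0.3000
Noncentrality parameter: δ = d·√(n/2) = 0.3000 × √(13/2) = 0.7649
One-sided α = 0.05 → critical value z_{0.05} = 1.645.
Power = P(Z > 1.645 − δ) = Φ(-0.880) = 0.1894.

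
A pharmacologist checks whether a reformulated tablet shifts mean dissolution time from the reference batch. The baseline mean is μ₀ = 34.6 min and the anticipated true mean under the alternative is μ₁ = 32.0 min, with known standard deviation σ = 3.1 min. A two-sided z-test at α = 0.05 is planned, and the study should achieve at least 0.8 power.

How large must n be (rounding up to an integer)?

n = 12

Standardized effect: d = |μ₁ − μ₀| / σ = |32.0 − 34.6| / 3.1 = 0.8387
For power 0.8 need Φ(δ − z_{0.025}) = 0.8, so δ = z_{0.025} + z_{0.20} = 1.960 + 0.842 = 2.802.
(Ignoring the negligible lower-tail rejection probability gives the usual closed-form inversion.)
δ = d·√n ⇒ n = (δ/d)² = (2.802 / 0.8387)² = 11.16.
Rounding up, n = 12.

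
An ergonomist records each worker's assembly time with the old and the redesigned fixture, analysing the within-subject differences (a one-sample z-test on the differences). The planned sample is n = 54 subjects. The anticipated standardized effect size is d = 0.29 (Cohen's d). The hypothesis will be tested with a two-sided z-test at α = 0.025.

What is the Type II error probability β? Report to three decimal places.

Noncentrality parameter: δ = d·√n = 0.29 × √54 = 2.1311
Two-sided α = 0.025 → critical value z_{0.0125} = 2.241.
Power = Φ(δ − 2.241) + Φ(−δ − 2.241) = Φ(-0.110) + Φ(-4.372) = 0.4561 + 0.0000 = 0.4561.
Type II error: β = 1 − power = 1 − 0.4561 = 0.5439.

β ≈ 0.544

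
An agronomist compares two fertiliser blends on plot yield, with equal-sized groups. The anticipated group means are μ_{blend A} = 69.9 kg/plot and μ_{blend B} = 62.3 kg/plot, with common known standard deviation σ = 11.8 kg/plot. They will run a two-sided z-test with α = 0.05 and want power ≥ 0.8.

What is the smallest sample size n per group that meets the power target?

n = 38 per group

Standardized effect: d = |μ_{blend A} − μ_{blend B}| / σ = |69.9 − 62.3| / 11.8 = 0.6441
For power 0.8 need Φ(δ − z_{0.025}) = 0.8, so δ = z_{0.025} + z_{0.20} = 1.960 + 0.842 = 2.802.
(The Φ(−δ − z_{α/2}) term is vanishingly small for δ > 0 and is dropped in the standard sample-size formula.)
δ = d·√(n/2) ⇒ n = 2(δ/d)² = 2 × (2.802 / 0.6441)² = 37.84.
Round up to the next whole unit.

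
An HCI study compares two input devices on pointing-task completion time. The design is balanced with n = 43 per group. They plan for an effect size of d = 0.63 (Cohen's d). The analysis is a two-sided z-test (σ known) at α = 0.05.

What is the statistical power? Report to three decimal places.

Power ≈ 0.832

Noncentrality parameter: δ = d·√(n/2) = 0.63 × √(43/2) = 2.9212
Critical value for a two-sided test at α = 0.05: z_{α/2} = 1.960.
Power = Φ(δ − 1.960) + Φ(−δ − 1.960) = Φ(0.961) + Φ(-4.881) = 0.8318 + 0.0000 = 0.8318.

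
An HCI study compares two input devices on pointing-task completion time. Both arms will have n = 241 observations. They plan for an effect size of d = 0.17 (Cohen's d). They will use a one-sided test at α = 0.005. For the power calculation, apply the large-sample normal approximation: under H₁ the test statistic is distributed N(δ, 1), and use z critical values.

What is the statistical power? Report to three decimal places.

Power ≈ 0.239

Noncentrality parameter: δ = d·√(n/2) = 0.17 × √(241/2) = 1.8661
Critical value for a one-sided test at α = 0.005: z_α = 2.576.
Power = Φ(δ − 2.576) = Φ(-0.710) = 0.2389.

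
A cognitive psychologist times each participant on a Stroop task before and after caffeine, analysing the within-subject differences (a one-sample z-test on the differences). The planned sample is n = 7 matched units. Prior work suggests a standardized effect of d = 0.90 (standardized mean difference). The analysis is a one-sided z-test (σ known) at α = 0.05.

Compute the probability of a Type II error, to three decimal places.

Noncentrality parameter: δ = d·√n = 0.90 × √7 = 2.3812
Critical value for a one-sided test at α = 0.05: z_α = 1.645.
Power = P(Z > 1.645 − δ) = Φ(0.736) = 0.7692.
Type II error: β = 1 − power = 1 − 0.7692 = 0.2308.

β ≈ 0.231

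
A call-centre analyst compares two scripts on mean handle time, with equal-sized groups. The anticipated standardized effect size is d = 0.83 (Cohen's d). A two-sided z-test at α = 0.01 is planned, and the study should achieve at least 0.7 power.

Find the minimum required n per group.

n = 28 per group

Set Φ(δ − 2.576) = 0.7; then δ − 2.576 = Φ⁻¹(0.7) = 0.524, giving δ = 3.100.
(The Φ(−δ − z_{α/2}) term is vanishingly small for δ > 0 and is dropped in the standard sample-size formula.)
δ = d·√(n/2) ⇒ n = 2(δ/d)² = 2 × (3.100 / 0.83)² = 27.90.
Round up to the next whole unit.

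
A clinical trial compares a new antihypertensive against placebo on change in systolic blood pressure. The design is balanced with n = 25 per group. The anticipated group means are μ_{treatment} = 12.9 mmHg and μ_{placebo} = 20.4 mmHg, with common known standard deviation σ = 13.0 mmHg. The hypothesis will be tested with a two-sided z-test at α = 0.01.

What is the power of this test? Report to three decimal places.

Standardized effect: d = |μ_{treatment} − μ_{placebo}| / σ = |12.9 − 20.4| / 13.0 = 0.5769
Noncentrality parameter: λ = d·√(n/2) = 0.5769 × √(25/2) = 2.0397
Critical value for a two-sided test at α = 0.01: z_{α/2} = 2.576.
Power = Φ(λ − 2.576) + Φ(−λ − 2.576) = Φ(-0.536) + Φ(-4.616) = 0.2959 + 0.0000 = 0.2959.

Power ≈ 0.296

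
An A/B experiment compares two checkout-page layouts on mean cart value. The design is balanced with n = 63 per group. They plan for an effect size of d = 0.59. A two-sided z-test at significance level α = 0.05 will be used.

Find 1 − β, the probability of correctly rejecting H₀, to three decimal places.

Noncentrality parameter: λ = d·√(n/2) = 0.59 × √(63/2) = 3.3114
Two-sided α = 0.05 → critical value z_{0.025} = 1.960.
Power = Φ(λ − 1.960) + Φ(−λ − 1.960) = Φ(1.351) + Φ(-5.271) = 0.9117 + 0.0000 = 0.9117.

Power ≈ 0.912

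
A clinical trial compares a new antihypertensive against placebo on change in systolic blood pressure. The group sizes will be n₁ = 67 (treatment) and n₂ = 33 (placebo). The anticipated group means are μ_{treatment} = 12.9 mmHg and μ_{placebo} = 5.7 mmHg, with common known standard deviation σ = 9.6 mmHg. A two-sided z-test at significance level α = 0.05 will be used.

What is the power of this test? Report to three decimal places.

Power ≈ 0.941

Standardized effect: d = |μ_{treatment} − μ_{placebo}| / σ = |12.9 − 5.7| / 9.6 = 0.7500
Noncentrality parameter: δ = d / √(1/n₁ + 1/n₂) = 0.7500 / √(1/67 + 1/33) = 3.5266
Critical value for a two-sided test at α = 0.05: z_{α/2} = 1.960.
Power = Φ(δ − 1.960) + Φ(−δ − 1.960) = Φ(1.567) + Φ(-5.487) = 0.9414 + 0.0000 = 0.9414.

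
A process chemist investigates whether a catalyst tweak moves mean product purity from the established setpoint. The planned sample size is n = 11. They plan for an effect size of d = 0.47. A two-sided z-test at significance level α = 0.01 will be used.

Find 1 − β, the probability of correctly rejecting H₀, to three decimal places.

Noncentrality parameter: δ = d·√n = 0.47 × √11 = 1.5588
Two-sided α = 0.01 → critical value z_{0.005} = 2.576.
Power = Φ(δ − 2.576) + Φ(−δ − 2.576) = Φ(-1.017) + Φ(-4.135) = 0.1546 + 0.0000 = 0.1546.

Power ≈ 0.155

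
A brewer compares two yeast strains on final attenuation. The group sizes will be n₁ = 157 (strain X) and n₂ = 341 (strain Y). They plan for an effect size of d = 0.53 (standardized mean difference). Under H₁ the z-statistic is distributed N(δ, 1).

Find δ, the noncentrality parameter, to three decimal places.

The noncentrality parameter scales effect size by the design's sample-size factor: δ = d / √(1/n₁ + 1/n₂) = 0.53 / √(1/157 + 1/341) = 5.4953

δ ≈ 5.495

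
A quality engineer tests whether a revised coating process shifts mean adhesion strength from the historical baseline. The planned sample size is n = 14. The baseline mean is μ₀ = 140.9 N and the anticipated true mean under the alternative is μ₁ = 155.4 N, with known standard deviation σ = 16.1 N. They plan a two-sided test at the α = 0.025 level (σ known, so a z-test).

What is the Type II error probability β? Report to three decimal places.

Standardized effect: d = |μ₁ − μ₀| / σ = |155.4 − 140.9| / 16.1 = 0.9006
Noncentrality parameter: λ = d·√n = 0.9006 × √14 = 3.3698
Critical value for a two-sided test at α = 0.025: z_{α/2} = 2.241.
Power = Φ(λ − 2.241) + Φ(−λ − 2.241) = Φ(1.128) + Φ(-5.611) = 0.8704 + 0.0000 = 0.8704.
Type II error: β = 1 − power = 1 − 0.8704 = 0.1296.

β ≈ 0.130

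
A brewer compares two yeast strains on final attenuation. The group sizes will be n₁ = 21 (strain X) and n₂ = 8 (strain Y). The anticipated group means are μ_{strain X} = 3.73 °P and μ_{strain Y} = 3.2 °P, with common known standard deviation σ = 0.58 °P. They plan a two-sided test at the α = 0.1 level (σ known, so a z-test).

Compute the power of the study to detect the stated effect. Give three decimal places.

Power ≈ 0.710

Standardized effect: d = |μ_{strain X} − μ_{strain Y}| / σ = |3.73 − 3.2| / 0.58 = 0.9138
Noncentrality parameter: δ = d / √(1/n₁ + 1/n₂) = 0.9138 / √(1/21 + 1/8) = 2.1994
Critical value for a two-sided test at α = 0.1: z_{α/2} = 1.645.
Power = Φ(δ − 1.645) + Φ(−δ − 1.645) = Φ(0.555) + Φ(-3.844) = 0.7104 + 0.0001 = 0.7105.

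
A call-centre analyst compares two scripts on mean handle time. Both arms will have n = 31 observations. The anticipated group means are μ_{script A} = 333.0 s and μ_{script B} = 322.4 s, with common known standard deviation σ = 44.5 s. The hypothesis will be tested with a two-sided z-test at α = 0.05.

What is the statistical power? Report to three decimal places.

Standardized effect: d = |μ_{script A} − μ_{script B}| / σ = |333.0 − 322.4| / 44.5 = 0.2382
Noncentrality parameter: λ = d·√(n/2) = 0.2382 × √(31/2) = 0.9378
Two-sided α = 0.05 → critical value z_{0.025} = 1.960.
Power = Φ(λ − 1.960) + Φ(−λ − 1.960) = Φ(-1.022) + Φ(-2.898) = 0.1534 + 0.0019 = 0.1552.

Power ≈ 0.155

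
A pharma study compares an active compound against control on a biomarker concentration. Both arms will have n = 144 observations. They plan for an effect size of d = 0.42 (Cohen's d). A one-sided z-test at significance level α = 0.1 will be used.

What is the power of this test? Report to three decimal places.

Power ≈ 0.989

Noncentrality parameter: δ = d·√(n/2) = 0.42 × √(144/2) = 3.5638
One-sided α = 0.1 → critical value z_{0.1} = 1.282.
Power = Φ(δ − 1.282) = Φ(2.282) = 0.9888.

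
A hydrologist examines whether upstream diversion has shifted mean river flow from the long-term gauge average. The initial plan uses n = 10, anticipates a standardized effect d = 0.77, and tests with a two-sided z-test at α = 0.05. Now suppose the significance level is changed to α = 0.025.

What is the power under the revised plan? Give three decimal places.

δ = d·√n = 0.77 × √10 = 2.4350 (unchanged). New critical value: z_{0.0125} = 2.241.
Revised power = Φ(δ − 2.241) + Φ(−δ − 2.241) = Φ(0.194) + Φ(-4.676) = 0.5767 + 0.0000 = 0.5767.

Power ≈ 0.577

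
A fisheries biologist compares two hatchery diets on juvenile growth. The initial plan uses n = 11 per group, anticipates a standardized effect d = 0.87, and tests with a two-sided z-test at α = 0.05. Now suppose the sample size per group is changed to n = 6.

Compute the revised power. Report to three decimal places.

Power ≈ 0.326

With n = 6 per group: δ = d·√(n/2) = 0.87 × √(6/2) = 1.5069. Critical value z_{0.025} = 1.960.
Revised power = Φ(δ − 1.960) + Φ(−δ − 1.960) = Φ(-0.453) + Φ(-3.467) = 0.3252 + 0.0003 = 0.3255.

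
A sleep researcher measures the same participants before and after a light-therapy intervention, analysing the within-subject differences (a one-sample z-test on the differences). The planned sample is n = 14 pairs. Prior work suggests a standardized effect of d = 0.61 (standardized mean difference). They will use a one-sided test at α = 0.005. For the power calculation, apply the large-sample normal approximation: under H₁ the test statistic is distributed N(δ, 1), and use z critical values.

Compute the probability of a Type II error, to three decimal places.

Noncentrality parameter: λ = d·√n = 0.61 × √14 = 2.2824
One-sided α = 0.005 → critical value z_{0.005} = 2.576.
Power = Φ(λ − 2.576) = Φ(-0.293) = 0.3846.
Type II error: β = 1 − power = 1 − 0.3846 = 0.6154.

β ≈ 0.615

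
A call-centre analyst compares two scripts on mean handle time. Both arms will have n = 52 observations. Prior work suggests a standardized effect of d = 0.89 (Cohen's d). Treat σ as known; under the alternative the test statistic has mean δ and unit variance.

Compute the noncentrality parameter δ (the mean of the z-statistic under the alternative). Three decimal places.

δ ≈ 4.538

δ = d·√(n/2) = 0.89 × √(52/2) = 4.5381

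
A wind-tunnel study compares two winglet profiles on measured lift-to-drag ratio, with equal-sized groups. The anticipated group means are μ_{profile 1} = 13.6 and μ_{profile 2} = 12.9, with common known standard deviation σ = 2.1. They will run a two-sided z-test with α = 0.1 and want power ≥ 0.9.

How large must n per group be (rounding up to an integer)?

Standardized effect: d = |μ_{profile 1} − μ_{profile 2}| / σ = |13.6 − 12.9| / 2.1 = 0.3333
For power 0.9 need Φ(δ − z_{0.05}) = 0.9, so δ = z_{0.05} + z_{0.10} = 1.645 + 1.282 = 2.926.
(Ignoring the negligible lower-tail rejection probability gives the usual closed-form inversion.)
δ = d·√(n/2) ⇒ n = 2(δ/d)² = 2 × (2.926 / 0.3333)² = 154.15.
Rounding up, n = 155 per group.

n = 155 per group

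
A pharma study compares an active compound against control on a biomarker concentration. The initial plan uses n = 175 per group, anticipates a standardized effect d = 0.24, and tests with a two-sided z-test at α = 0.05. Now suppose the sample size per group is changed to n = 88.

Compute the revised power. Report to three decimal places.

Power ≈ 0.357

With n = 88 per group: δ = d·√(n/2) = 0.24 × √(88/2) = 1.5920. Critical value z_{0.025} = 1.960.
Revised power = Φ(δ − 1.960) + Φ(−δ − 1.960) = Φ(-0.368) + Φ(-3.552) = 0.3564 + 0.0002 = 0.3566.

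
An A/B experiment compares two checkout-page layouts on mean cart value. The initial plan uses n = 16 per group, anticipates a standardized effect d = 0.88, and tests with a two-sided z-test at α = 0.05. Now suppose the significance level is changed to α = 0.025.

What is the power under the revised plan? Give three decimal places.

Power ≈ 0.598

δ = d·√(n/2) = 0.88 × √(16/2) = 2.4890 (unchanged). New critical value: z_{0.0125} = 2.241.
Revised power = Φ(δ − 2.241) + Φ(−δ − 2.241) = Φ(0.248) + Φ(-4.730) = 0.5978 + 0.0000 = 0.5978.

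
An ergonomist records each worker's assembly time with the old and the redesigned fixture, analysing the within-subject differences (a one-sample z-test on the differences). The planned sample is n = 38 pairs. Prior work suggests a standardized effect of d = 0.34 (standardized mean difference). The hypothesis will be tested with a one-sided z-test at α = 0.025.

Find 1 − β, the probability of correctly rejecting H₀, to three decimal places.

Noncentrality parameter: δ = d·√n = 0.34 × √38 = 2.0959
Critical value for a one-sided test at α = 0.025: z_α = 1.960.
Power = P(Z > 1.960 − δ) = Φ(0.136) = 0.5541.

Power ≈ 0.554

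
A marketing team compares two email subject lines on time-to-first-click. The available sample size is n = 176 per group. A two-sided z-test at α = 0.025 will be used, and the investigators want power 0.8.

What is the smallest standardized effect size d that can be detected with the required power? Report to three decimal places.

Need Φ(δ − 2.241) = 0.8, so δ = 2.241 + 0.842 = 3.083.
(The second rejection-region term Φ(−δ − z_{α/2}) is negligible and dropped.)
δ = d·√(n/2) ⇒ d = δ/√(n/2) = 3.083/√(176/2) = 0.3287.

d ≈ 0.329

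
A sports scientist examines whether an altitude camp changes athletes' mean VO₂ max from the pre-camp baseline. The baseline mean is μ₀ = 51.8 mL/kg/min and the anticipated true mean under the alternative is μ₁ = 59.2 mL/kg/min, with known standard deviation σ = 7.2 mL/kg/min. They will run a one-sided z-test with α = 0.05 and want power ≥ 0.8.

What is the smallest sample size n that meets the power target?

Standardized effect: d = |μ₁ − μ₀| / σ = |59.2 − 51.8| / 7.2 = 1.0278
For power 0.8 need Φ(δ − z_{0.05}) = 0.8, so δ = z_{0.05} + z_{0.20} = 1.645 + 0.842 = 2.486.
δ = d·√n ⇒ n = (δ/d)² = (2.486 / 1.0278)² = 5.85.
Round up to the next whole unit.

n = 6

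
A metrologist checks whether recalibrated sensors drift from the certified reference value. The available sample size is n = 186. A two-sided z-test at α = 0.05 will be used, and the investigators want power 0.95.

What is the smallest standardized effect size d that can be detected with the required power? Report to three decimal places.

Need Φ(δ − 1.960) = 0.95, so δ = 1.960 + 1.645 = 3.605.
(The second rejection-region term Φ(−δ − z_{α/2}) is negligible and dropped.)
δ = d·√n ⇒ d = δ/√n = 3.605/√186 = 0.2643.

d ≈ 0.264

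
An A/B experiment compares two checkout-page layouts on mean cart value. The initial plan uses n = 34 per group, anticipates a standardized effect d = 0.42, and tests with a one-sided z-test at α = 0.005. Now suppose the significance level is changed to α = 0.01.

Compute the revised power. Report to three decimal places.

Power ≈ 0.276

δ = d·√(n/2) = 0.42 × √(34/2) = 1.7317 (unchanged). New critical value: z_{0.01} = 2.326.
Revised power = P(Z > 2.326 − δ) = Φ(-0.595) = 0.2760.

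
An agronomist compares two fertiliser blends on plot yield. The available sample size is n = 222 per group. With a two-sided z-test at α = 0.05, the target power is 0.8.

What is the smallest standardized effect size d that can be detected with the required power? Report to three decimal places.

d ≈ 0.266

Required noncentrality: δ = z_{0.025} + z_{0.20} = 1.960 + 0.842 = 2.802.
(Lower-tail contribution to power is negligible for δ > 0.)
δ = d·√(n/2) ⇒ d = δ/√(n/2) = 2.802/√(222/2) = 0.2659.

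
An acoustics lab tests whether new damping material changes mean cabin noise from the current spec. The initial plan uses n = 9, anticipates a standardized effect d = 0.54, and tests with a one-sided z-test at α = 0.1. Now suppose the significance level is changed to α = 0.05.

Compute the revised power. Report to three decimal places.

Power ≈ 0.490

δ = d·√n = 0.54 × √9 = 1.6200 (unchanged). New critical value: z_{0.05} = 1.645.
Revised power = Φ(δ − 1.645) = Φ(-0.025) = 0.4901.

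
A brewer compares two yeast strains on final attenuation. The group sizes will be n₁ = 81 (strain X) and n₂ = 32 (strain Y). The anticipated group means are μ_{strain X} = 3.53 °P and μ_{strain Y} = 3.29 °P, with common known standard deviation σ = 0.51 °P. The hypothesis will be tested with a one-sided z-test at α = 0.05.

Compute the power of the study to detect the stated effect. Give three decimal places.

Power ≈ 0.729

Standardized effect: d = |μ_{strain X} − μ_{strain Y}| / σ = |3.53 − 3.29| / 0.51 = 0.4706
Noncentrality parameter: δ = d / √(1/n₁ + 1/n₂) = 0.4706 / √(1/81 + 1/32) = 2.2538
One-sided α = 0.05 → critical value z_{0.05} = 1.645.
Power = Φ(δ − 1.645) = Φ(0.609) = 0.7287.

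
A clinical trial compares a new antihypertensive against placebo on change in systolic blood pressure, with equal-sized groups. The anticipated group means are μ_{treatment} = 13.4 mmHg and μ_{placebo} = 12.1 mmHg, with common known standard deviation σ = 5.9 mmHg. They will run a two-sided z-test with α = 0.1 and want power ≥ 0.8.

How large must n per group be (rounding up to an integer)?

n = 255 per group

Standardized effect: d = |μ_{treatment} − μ_{placebo}| / σ = |13.4 − 12.1| / 5.9 = 0.2203
For power 0.8 need Φ(δ − z_{0.05}) = 0.8, so δ = z_{0.05} + z_{0.20} = 1.645 + 0.842 = 2.486.
(Ignoring the negligible lower-tail rejection probability gives the usual closed-form inversion.)
δ = d·√(n/2) ⇒ n = 2(δ/d)² = 2 × (2.486 / 0.2203)² = 254.69.
Round up to the next whole unit.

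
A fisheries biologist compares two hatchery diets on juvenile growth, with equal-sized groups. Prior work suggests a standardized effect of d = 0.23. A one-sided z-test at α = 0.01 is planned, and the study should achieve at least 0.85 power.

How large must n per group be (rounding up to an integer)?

Set Φ(δ − 2.326) = 0.85; then δ − 2.326 = Φ⁻¹(0.85) = 1.036, giving δ = 3.363.
δ = d·√(n/2) ⇒ n = 2(δ/d)² = 2 × (3.363 / 0.23)² = 427.53.
Rounding up, n = 428 per group.

n = 428 per group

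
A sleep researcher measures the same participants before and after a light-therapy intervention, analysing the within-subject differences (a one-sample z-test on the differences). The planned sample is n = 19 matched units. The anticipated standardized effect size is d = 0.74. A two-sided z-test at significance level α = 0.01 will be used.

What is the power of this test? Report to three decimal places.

Power ≈ 0.742

Noncentrality parameter: δ = d·√n = 0.74 × √19 = 3.2256
Two-sided α = 0.01 → critical value z_{0.005} = 2.576.
Power = Φ(δ − 2.576) + Φ(−δ − 2.576) = Φ(0.650) + Φ(-5.801) = 0.7421 + 0.0000 = 0.7421.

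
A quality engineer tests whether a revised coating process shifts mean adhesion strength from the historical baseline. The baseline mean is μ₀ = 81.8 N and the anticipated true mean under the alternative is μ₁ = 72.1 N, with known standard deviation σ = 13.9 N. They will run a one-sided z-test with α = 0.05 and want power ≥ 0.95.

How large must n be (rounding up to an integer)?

n = 23

Standardized effect: d = |μ₁ − μ₀| / σ = |72.1 − 81.8| / 13.9 = 0.6978
Set Φ(δ − 1.645) = 0.95; then δ − 1.645 = Φ⁻¹(0.95) = 1.645, giving δ = 3.290.
δ = d·√n ⇒ n = (δ/d)² = (3.290 / 0.6978)² = 22.22.
Rounding up, n = 23.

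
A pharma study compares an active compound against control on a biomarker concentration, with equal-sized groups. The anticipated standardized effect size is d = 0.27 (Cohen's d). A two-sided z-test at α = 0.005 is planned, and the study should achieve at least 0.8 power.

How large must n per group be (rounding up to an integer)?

n = 366 per group

Set Φ(δ − 2.807) = 0.8; then δ − 2.807 = Φ⁻¹(0.8) = 0.842, giving δ = 3.649.
(Ignoring the negligible lower-tail rejection probability gives the usual closed-form inversion.)
δ = d·√(n/2) ⇒ n = 2(δ/d)² = 2 × (3.649 / 0.27)² = 365.23.
Round up to the next whole unit.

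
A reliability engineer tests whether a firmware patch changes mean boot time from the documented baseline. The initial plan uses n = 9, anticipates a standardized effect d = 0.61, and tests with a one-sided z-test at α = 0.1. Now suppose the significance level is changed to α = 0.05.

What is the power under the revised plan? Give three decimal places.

δ = d·√n = 0.61 × √9 = 1.8300 (unchanged). New critical value: z_{0.05} = 1.645.
Revised power = Φ(δ − 1.645) = Φ(0.185) = 0.5734.

Power ≈ 0.573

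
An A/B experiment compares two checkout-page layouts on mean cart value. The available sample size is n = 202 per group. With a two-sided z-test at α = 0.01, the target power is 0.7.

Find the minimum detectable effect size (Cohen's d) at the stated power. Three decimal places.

Need Φ(δ − 2.576) = 0.7, so δ = 2.576 + 0.524 = 3.100.
(Lower-tail contribution to power is negligible for δ > 0.)
δ = d·√(n/2) ⇒ d = δ/√(n/2) = 3.100/√(202/2) = 0.3085.

d ≈ 0.308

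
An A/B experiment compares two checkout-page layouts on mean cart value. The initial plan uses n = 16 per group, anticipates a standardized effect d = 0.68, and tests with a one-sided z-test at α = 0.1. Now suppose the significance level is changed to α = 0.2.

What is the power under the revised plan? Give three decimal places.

Power ≈ 0.860

δ = d·√(n/2) = 0.68 × √(16/2) = 1.9233 (unchanged). New critical value: z_{0.2} = 0.842.
Revised power = Φ(δ − 0.842) = Φ(1.082) = 0.8603.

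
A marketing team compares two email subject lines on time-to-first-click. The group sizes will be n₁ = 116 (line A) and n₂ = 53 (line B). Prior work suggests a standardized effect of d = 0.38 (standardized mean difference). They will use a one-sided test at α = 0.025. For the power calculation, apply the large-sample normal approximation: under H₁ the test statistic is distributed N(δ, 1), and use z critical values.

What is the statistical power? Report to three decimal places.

Noncentrality parameter: δ = d / √(1/n₁ + 1/n₂) = 0.38 / √(1/116 + 1/53) = 2.2920
One-sided α = 0.025 → critical value z_{0.025} = 1.960.
Power = P(Z > 1.960 − δ) = Φ(0.332) = 0.6301.

Power ≈ 0.630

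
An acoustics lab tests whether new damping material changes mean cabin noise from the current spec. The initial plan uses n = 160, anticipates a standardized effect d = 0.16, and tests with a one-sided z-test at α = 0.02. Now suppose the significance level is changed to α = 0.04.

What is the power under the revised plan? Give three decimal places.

Power ≈ 0.608

δ = d·√n = 0.16 × √160 = 2.0239 (unchanged). New critical value: z_{0.04} = 1.751.
Revised power = Φ(δ − 1.751) = Φ(0.273) = 0.6076.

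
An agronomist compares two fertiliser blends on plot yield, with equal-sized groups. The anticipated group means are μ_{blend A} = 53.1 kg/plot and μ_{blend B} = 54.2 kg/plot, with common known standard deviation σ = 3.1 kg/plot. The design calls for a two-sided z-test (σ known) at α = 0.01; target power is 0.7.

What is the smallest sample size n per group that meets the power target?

n = 153 per group

Standardized effect: d = |μ_{blend A} − μ_{blend B}| / σ = |53.1 − 54.2| / 3.1 = 0.3548
For power 0.7 need Φ(δ − z_{0.005}) = 0.7, so δ = z_{0.005} + z_{0.30} = 2.576 + 0.524 = 3.100.
(For δ > 0 the lower-tail rejection region contributes negligibly to power, so the one-term inversion is standard.)
δ = d·√(n/2) ⇒ n = 2(δ/d)² = 2 × (3.100 / 0.3548)² = 152.67.
Round up to the next whole unit.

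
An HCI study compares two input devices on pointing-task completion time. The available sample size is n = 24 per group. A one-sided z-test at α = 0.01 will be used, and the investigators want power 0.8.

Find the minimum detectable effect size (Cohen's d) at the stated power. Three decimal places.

d ≈ 0.915

Required noncentrality: δ = z_{0.01} + z_{0.20} = 2.326 + 0.842 = 3.168.
δ = d·√(n/2) ⇒ d = δ/√(n/2) = 3.168/√(24/2) = 0.9145.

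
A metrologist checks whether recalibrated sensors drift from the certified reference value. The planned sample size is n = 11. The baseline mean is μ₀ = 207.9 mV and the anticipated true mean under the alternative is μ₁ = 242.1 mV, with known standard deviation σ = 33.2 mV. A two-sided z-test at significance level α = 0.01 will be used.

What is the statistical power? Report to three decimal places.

Power ≈ 0.800

Standardized effect: d = |μ₁ − μ₀| / σ = |242.1 − 207.9| / 33.2 = 1.0301
Noncentrality parameter: λ = d·√n = 1.0301 × √11 = 3.4165
Critical value for a two-sided test at α = 0.01: z_{α/2} = 2.576.
Power = Φ(λ − 2.576) + Φ(−λ − 2.576) = Φ(0.841) + Φ(-5.992) = 0.7997 + 0.0000 = 0.7997.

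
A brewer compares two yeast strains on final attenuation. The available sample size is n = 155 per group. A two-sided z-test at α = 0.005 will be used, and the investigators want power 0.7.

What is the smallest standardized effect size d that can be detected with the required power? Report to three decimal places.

d ≈ 0.378

Need Φ(δ − 2.807) = 0.7, so δ = 2.807 + 0.524 = 3.331.
(The second rejection-region term Φ(−δ − z_{α/2}) is negligible and dropped.)
δ = d·√(n/2) ⇒ d = δ/√(n/2) = 3.331/√(155/2) = 0.3784.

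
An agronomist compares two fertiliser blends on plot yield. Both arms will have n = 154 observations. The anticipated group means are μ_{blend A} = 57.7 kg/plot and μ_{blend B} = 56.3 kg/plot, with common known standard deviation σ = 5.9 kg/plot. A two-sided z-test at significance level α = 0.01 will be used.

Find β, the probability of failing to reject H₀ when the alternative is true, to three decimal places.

β ≈ 0.689

Standardized effect: d = |μ_{blend A} − μ_{blend B}| / σ = |57.7 − 56.3| / 5.9 = 0.2373
Noncentrality parameter: δ = d·√(n/2) = 0.2373 × √(154/2) = 2.0822
Two-sided α = 0.01 → critical value z_{0.005} = 2.576.
Power = Φ(δ − 2.576) + Φ(−δ − 2.576) = Φ(-0.494) + Φ(-4.658) = 0.3108 + 0.0000 = 0.3108.
Type II error: β = 1 − power = 1 − 0.3108 = 0.6892.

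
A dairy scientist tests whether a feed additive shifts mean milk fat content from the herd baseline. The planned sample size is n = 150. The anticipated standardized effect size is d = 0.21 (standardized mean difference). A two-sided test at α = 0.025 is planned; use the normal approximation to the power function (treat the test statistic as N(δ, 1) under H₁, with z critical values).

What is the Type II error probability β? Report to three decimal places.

Noncentrality parameter: δ = d·√n = 0.21 × √150 = 2.5720
Two-sided α = 0.025 → critical value z_{0.0125} = 2.241.
Power = Φ(δ − 2.241) + Φ(−δ − 2.241) = Φ(0.331) + Φ(-4.813) = 0.6295 + 0.0000 = 0.6295.
Type II error: β = 1 − power = 1 − 0.6295 = 0.3705.

β ≈ 0.370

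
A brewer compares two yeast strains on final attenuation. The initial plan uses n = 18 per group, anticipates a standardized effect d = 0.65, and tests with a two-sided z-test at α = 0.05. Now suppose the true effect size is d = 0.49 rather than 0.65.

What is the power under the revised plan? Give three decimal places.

Power ≈ 0.312

With d = 0.49: δ = d·√(n/2) = 0.49 × √(18/2) = 1.4700. Critical value z_{0.025} = 1.960.
Revised power = Φ(δ − 1.960) + Φ(−δ − 1.960) = Φ(-0.490) + Φ(-3.430) = 0.3121 + 0.0003 = 0.3124.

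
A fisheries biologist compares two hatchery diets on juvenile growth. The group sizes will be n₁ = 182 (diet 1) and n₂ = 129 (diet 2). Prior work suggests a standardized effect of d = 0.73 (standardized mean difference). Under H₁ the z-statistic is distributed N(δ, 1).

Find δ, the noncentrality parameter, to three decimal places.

δ ≈ 6.343

δ = d / √(1/n₁ + 1/n₂) = 0.73 / √(1/182 + 1/129) = 6.3427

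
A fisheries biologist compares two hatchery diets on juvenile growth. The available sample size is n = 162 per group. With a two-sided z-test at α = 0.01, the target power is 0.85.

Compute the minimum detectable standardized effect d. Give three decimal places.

d ≈ 0.401

Need Φ(δ − 2.576) = 0.85, so δ = 2.576 + 1.036 = 3.612.
(The second rejection-region term Φ(−δ − z_{α/2}) is negligible and dropped.)
δ = d·√(n/2) ⇒ d = δ/√(n/2) = 3.612/√(162/2) = 0.4014.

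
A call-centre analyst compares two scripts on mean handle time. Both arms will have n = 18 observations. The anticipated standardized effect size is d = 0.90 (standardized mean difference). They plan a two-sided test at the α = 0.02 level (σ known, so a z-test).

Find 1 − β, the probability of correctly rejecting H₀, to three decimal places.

Noncentrality parameter: δ = d·√(n/2) = 0.90 × √(18/2) = 2.7000
Two-sided α = 0.02 → critical value z_{0.01} = 2.326.
Power = Φ(δ − 2.326) + Φ(−δ − 2.326) = Φ(0.374) + Φ(-5.026) = 0.6457 + 0.0000 = 0.6457.

Power ≈ 0.646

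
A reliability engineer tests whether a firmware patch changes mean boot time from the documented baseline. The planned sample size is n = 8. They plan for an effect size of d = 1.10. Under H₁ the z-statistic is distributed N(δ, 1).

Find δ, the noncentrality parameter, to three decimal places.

δ ≈ 3.111

The noncentrality parameter scales effect size by the design's sample-size factor: δ = d·√n = 1.10 × √8 = 3.1113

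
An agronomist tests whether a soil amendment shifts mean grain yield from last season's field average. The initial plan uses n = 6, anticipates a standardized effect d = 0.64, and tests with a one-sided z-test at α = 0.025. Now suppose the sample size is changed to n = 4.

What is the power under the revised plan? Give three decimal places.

Power ≈ 0.248

With n = 4: δ = d·√n = 0.64 × √4 = 1.2800. Critical value z_{0.025} = 1.960.
Revised power = P(Z > 1.960 − δ) = Φ(-0.680) = 0.2483.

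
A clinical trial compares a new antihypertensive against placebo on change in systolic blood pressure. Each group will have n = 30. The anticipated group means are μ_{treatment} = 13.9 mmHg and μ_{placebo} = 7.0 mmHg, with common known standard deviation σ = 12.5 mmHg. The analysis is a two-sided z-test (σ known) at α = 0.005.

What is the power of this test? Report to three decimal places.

Power ≈ 0.252

Standardized effect: d = |μ_{treatment} − μ_{placebo}| / σ = |13.9 − 7.0| / 12.5 = 0.5520
Noncentrality parameter: δ = d·√(n/2) = 0.5520 × √(30/2) = 2.1379
Critical value for a two-sided test at α = 0.005: z_{α/2} = 2.807.
Power = Φ(δ − 2.807) + Φ(−δ − 2.807) = Φ(-0.669) + Φ(-4.945) = 0.2517 + 0.0000 = 0.2517.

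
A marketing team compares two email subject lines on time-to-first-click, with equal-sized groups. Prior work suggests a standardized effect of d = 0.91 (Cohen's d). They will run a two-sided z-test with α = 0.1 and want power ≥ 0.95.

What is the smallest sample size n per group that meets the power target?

n = 27 per group

For power 0.95 need Φ(δ − z_{0.05}) = 0.95, so δ = z_{0.05} + z_{0.05} = 1.645 + 1.645 = 3.290.
(The Φ(−δ − z_{α/2}) term is vanishingly small for δ > 0 and is dropped in the standard sample-size formula.)
δ = d·√(n/2) ⇒ n = 2(δ/d)² = 2 × (3.290 / 0.91)² = 26.14.
Round up to the next whole unit.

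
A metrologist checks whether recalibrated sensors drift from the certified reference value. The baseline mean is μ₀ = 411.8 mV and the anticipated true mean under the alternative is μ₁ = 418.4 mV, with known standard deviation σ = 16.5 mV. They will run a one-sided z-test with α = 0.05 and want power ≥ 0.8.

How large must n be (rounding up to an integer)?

Standardized effect: d = |μ₁ − μ₀| / σ = |418.4 − 411.8| / 16.5 = 0.4000
Set Φ(δ − 1.645) = 0.8; then δ − 1.645 = Φ⁻¹(0.8) = 0.842, giving δ = 2.486.
δ = d·√n ⇒ n = (δ/d)² = (2.486 / 0.4000)² = 38.64.
Round up to the next whole unit.

n = 39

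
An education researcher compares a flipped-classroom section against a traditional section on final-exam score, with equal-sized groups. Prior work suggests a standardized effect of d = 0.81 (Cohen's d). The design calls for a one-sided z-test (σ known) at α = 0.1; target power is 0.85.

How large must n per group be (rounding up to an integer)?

For power 0.85 need Φ(δ − z_{0.1}) = 0.85, so δ = z_{0.1} + z_{0.15} = 1.282 + 1.036 = 2.318.
δ = d·√(n/2) ⇒ n = 2(δ/d)² = 2 × (2.318 / 0.81)² = 16.38.
Rounding up, n = 17 per group.

n = 17 per group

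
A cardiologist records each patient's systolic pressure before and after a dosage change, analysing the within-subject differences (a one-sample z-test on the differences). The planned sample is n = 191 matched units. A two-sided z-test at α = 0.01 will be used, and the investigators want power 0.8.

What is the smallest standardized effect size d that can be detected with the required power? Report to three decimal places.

d ≈ 0.247

Need Φ(δ − 2.576) = 0.8, so δ = 2.576 + 0.842 = 3.417.
(The second rejection-region term Φ(−δ − z_{α/2}) is negligible and dropped.)
δ = d·√n ⇒ d = δ/√n = 3.417/√191 = 0.2473.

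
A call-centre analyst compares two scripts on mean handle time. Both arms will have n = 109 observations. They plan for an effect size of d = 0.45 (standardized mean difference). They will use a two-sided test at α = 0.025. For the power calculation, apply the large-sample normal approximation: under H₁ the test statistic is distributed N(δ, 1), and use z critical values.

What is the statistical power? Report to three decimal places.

Power ≈ 0.860

Noncentrality parameter: δ = d·√(n/2) = 0.45 × √(109/2) = 3.3221
Two-sided α = 0.025 → critical value z_{0.0125} = 2.241.
Power = Φ(δ − 2.241) + Φ(−δ − 2.241) = Φ(1.081) + Φ(-5.563) = 0.8601 + 0.0000 = 0.8601.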